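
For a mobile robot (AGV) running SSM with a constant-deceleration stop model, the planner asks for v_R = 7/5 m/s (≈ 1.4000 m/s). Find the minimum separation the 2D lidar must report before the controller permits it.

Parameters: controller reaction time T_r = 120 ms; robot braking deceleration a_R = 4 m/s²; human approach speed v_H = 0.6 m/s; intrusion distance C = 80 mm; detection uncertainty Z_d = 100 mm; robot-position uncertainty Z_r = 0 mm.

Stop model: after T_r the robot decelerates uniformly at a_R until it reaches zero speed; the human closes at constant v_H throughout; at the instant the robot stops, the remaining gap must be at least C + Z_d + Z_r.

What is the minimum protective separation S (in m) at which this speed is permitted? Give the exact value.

S_min = 7/8 m = 0.8750 m

stop time T_s = (7/5)/4 = 0.3500 s
robot in T_r: 1.4000·0.1200 = 0.1680 m
robot covers 1.4000·0.3500 − ½·4.0000·0.3500² = 0.2450 m while stopping
person approaches 0.6000·(0.1200+0.3500) = 0.2820 m
C+Z_d+Z_r = 0.0800+0.1000+0.0000 = 0.1800 m
S_min ≈ 0.1680+0.2450+0.2820+0.1800  ⇒  S_min = 7/8 m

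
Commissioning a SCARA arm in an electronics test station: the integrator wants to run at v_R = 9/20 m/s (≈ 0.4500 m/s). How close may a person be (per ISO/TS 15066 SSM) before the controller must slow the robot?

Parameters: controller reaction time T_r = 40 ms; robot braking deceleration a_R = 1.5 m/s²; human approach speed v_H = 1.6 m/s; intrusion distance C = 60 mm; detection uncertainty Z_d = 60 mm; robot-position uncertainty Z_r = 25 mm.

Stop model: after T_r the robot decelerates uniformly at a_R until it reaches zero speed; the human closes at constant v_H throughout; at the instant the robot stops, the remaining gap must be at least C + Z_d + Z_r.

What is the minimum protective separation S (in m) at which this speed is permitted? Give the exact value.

stop time T_s = (9/20)/(3/2) = 0.3000 s
robot in T_r: 0.4500·0.0400 = 0.0180 m
robot covers 0.4500·0.3000 − ½·1.5000·0.3000² = 0.0675 m while stopping
human closes 1.6000·0.3400 = 0.5440 m
C+Z_d+Z_r = 0.0600+0.0600+0.0250 = 0.1450 m
S_min ≈ 0.0180+0.0675+0.5440+0.1450  ⇒  S_min = 1549/2000 m

S_min = 1549/2000 m = 0.7745 m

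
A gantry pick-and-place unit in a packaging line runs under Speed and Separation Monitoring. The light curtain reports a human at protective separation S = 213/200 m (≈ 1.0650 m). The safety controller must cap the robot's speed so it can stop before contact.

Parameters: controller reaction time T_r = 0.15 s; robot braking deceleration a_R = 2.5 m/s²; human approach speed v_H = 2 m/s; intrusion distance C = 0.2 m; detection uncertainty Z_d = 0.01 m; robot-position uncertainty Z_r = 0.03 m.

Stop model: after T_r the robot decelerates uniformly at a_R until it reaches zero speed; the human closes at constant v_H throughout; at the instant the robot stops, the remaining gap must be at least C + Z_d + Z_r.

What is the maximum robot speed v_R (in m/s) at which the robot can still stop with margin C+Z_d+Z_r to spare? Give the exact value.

v_R_max = 1/2 m/s = 0.5000 m/s

collect terms ⇒ (1/5)·v_R² + (19/20)·v_R + (-21/40) = 0
  disc = (19/20)² − 4·(1/5)·(-21/40) = 529/400 ; √disc = 23/20
  v_R = (−(19/20) + 23/20) / (2·(1/5)) = 1/2 m/s
check:
braking lasts T_s = (1/2)/(5/2) = 0.2000 s
reaction-phase robot travel = 0.5000·0.1500 = 0.0750 m
robot under decel: 0.5000²/(2·2.5000) = 0.0500 m
human closes 2.0000·0.3500 = 0.7000 m
margins: 0.2000+0.0100+0.0300 = 0.2400 m
sum ≈ 0.0750+0.0500+0.7000+0.2400 ≈ 1.0650 m = S ✓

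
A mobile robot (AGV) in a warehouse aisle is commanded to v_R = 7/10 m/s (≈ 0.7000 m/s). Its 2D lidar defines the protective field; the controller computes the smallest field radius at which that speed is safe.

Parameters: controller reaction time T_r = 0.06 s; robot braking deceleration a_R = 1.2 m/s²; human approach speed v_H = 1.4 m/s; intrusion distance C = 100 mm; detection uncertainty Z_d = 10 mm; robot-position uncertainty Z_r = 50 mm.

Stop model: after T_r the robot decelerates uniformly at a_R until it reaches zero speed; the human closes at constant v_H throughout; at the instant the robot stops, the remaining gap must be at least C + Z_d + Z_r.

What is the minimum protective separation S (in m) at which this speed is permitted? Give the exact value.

S_min = 7841/6000 m = 1.3068 m

braking lasts T_s = (7/10)/(6/5) = 0.5833 s
robot covers v_R·T_r = 0.7000·0.0600 = 0.0420 m before braking
braking distance = 0.7000²/(2·1.2000) = 0.2042 m
human closes 1.4000·0.6433 = 0.9007 m
C+Z_d+Z_r = 0.1000+0.0100+0.0500 = 0.1600 m
S_min ≈ 0.0420+0.2042+0.9007+0.1600  ⇒  S_min = 7841/6000 m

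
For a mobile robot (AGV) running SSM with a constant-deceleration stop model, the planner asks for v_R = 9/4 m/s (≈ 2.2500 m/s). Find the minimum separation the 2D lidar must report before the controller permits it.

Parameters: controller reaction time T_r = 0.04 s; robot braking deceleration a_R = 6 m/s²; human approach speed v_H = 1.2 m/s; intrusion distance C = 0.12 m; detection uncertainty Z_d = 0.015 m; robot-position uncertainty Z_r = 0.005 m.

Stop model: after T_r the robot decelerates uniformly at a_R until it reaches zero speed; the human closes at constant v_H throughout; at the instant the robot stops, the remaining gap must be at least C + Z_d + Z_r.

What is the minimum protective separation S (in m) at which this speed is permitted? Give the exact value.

stop time T_s = (9/4)/6 = 0.3750 s
robot covers v_R·T_r = 2.2500·0.0400 = 0.0900 m before braking
robot under decel: 2.2500²/(2·6.0000) = 0.4219 m
human over T_r+T_s: 1.2000·(0.0400+0.3750) = 0.4980 m
residual clearance needed = 0.1200+0.0150+0.0050 = 0.1400 m
S_min ≈ 0.0900+0.4219+0.4980+0.1400  ⇒  S_min = 9199/8000 m

S_min = 9199/8000 m = 1.1499 m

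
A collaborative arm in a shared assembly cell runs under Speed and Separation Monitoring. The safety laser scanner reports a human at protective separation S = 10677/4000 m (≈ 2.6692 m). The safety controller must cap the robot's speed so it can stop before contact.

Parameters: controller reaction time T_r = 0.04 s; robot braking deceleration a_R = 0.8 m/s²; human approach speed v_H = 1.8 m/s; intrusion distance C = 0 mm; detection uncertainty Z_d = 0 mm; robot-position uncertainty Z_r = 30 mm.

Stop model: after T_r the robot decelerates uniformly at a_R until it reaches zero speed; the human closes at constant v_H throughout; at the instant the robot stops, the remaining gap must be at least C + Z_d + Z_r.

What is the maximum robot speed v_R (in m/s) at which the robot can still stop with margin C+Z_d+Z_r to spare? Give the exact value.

at the boundary: (5/8)·v² + (229/100)·v + (-10269/4000) = 0
  disc = (229/100)² − 4·(5/8)·(-10269/4000) = 466489/40000 ; √disc = 683/200
  v_R = (−(229/100) + 683/200) / (2·(5/8)) = 9/10 m/s
check:
braking lasts T_s = (9/10)/(4/5) = 1.1250 s
robot covers v_R·T_r = 0.9000·0.0400 = 0.0360 m before braking
robot under decel: 0.9000²/(2·0.8000) = 0.5062 m
human over T_r+T_s: 1.8000·(0.0400+1.1250) = 2.0970 m
residual clearance needed = 0.0000+0.0000+0.0300 = 0.0300 m
sum ≈ 0.0360+0.5062+2.0970+0.0300 ≈ 2.6692 m = S ✓

v_R_max = 9/10 m/s = 0.9000 m/s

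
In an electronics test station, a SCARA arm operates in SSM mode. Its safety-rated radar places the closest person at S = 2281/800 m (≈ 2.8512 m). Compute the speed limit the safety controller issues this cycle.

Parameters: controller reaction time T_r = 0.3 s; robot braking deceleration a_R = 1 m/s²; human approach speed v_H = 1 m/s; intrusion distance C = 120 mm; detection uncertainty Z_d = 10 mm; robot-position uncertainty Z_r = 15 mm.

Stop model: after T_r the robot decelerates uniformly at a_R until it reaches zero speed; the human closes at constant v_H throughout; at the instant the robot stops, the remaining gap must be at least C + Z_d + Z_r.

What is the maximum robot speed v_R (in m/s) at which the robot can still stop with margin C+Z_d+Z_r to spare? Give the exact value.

v_R_max = 5/4 m/s = 1.2500 m/s

quadratic (1/2)·v² + (13/10)·v + (-77/32) = 0
  disc = (13/10)² − 4·(1/2)·(-77/32) = 2601/400 ; √disc = 51/20
  v_R = (−(13/10) + 51/20) / (2·(1/2)) = 5/4 m/s
check:
stop time T_s = (5/4)/1 = 1.2500 s
reaction-phase robot travel = 1.2500·0.3000 = 0.3750 m
braking distance = 1.2500²/(2·1.0000) = 0.7812 m
human over T_r+T_s: 1.0000·(0.3000+1.2500) = 1.5500 m
margins: 0.1200+0.0100+0.0150 = 0.1450 m
sum ≈ 0.3750+0.7812+1.5500+0.1450 ≈ 2.8512 m = S ✓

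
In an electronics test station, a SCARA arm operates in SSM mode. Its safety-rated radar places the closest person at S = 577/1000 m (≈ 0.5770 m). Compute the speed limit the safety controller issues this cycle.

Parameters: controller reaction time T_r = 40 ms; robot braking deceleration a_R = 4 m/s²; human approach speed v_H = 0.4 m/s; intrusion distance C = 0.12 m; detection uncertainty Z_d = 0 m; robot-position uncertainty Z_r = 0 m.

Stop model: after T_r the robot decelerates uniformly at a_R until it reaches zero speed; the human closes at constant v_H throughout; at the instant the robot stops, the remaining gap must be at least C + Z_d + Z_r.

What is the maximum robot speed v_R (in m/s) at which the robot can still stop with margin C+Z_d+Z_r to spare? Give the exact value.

v_R_max = 7/5 m/s = 1.4000 m/s

collect terms ⇒ (1/8)·v_R² + (7/50)·v_R + (-441/1000) = 0
  disc = (7/50)² − 4·(1/8)·(-441/1000) = 2401/10000 ; √disc = 49/100
  v_R = (−(7/50) + 49/100) / (2·(1/8)) = 7/5 m/s
check:
stop time T_s = (7/5)/4 = 0.3500 s
reaction-phase robot travel = 1.4000·0.0400 = 0.0560 m
braking distance = 1.4000²/(2·4.0000) = 0.2450 m
human over T_r+T_s: 0.4000·(0.0400+0.3500) = 0.1560 m
margins: 0.1200+0.0000+0.0000 = 0.1200 m
sum ≈ 0.0560+0.2450+0.1560+0.1200 ≈ 0.5770 m = S ✓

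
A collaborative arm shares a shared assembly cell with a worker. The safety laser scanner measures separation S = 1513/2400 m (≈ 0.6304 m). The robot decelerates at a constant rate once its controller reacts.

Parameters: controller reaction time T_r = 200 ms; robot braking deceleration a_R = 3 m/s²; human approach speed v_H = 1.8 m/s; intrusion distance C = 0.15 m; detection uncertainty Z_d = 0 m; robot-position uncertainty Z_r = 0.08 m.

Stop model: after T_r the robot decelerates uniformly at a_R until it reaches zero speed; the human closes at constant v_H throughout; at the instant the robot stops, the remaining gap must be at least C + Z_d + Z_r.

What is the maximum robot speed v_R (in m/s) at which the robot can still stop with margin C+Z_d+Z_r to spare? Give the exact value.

v_R_max = 1/20 m/s = 0.0500 m/s

at the boundary: (1/6)·v² + (4/5)·v + (-97/2400) = 0
  disc = (4/5)² − 4·(1/6)·(-97/2400) = 2401/3600 ; √disc = 49/60
  v_R = (−(4/5) + 49/60) / (2·(1/6)) = 1/20 m/s
check:
T_s = v_R/a_R = (1/20)/3 = 0.0167 s
robot covers v_R·T_r = 0.0500·0.2000 = 0.0100 m before braking
braking distance = 0.0500²/(2·3.0000) = 0.0004 m
person approaches 1.8000·(0.2000+0.0167) = 0.3900 m
margins: 0.1500+0.0000+0.0800 = 0.2300 m
sum ≈ 0.0100+0.0004+0.3900+0.2300 ≈ 0.6304 m = S ✓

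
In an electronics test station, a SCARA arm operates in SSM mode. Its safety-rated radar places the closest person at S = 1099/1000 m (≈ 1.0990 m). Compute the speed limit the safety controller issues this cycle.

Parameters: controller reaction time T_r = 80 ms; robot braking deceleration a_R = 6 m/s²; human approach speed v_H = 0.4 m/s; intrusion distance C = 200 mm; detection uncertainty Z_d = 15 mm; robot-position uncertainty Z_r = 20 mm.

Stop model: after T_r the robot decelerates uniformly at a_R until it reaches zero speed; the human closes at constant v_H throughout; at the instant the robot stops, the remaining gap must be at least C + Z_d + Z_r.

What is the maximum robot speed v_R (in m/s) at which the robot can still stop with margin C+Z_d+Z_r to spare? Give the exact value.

v_R_max = 12/5 m/s = 2.4000 m/s

quadratic (1/12)·v² + (11/75)·v + (-104/125) = 0
  disc = (11/75)² − 4·(1/12)·(-104/125) = 1681/5625 ; √disc = 41/75
  v_R = (−(11/75) + 41/75) / (2·(1/12)) = 12/5 m/s
check:
T_s = v_R/a_R = (12/5)/6 = 0.4000 s
robot in T_r: 2.4000·0.0800 = 0.1920 m
robot under decel: 2.4000²/(2·6.0000) = 0.4800 m
human over T_r+T_s: 0.4000·(0.0800+0.4000) = 0.1920 m
residual clearance needed = 0.2000+0.0150+0.0200 = 0.2350 m
sum ≈ 0.1920+0.4800+0.1920+0.2350 ≈ 1.0990 m = S ✓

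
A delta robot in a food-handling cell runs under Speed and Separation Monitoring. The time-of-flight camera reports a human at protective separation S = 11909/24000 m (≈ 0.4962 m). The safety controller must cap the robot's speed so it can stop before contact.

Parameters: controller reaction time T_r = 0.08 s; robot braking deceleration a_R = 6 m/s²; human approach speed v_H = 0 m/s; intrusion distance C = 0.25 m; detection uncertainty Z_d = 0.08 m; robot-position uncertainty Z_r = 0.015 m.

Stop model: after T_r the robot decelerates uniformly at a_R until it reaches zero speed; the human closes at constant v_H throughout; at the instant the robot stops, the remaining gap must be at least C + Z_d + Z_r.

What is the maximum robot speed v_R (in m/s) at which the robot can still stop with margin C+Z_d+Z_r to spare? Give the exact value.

v_R_max = 19/20 m/s = 0.9500 m/s

quadratic (1/12)·v² + (2/25)·v + (-3629/24000) = 0
  disc = (2/25)² − 4·(1/12)·(-3629/24000) = 20449/360000 ; √disc = 143/600
  v_R = (−(2/25) + 143/600) / (2·(1/12)) = 19/20 m/s
check:
T_s = v_R/a_R = (19/20)/6 = 0.1583 s
robot covers v_R·T_r = 0.9500·0.0800 = 0.0760 m before braking
robot covers 0.9500·0.1583 − ½·6.0000·0.1583² = 0.0752 m while stopping
human closes 0.0000·0.2383 = 0.0000 m
residual clearance needed = 0.2500+0.0800+0.0150 = 0.3450 m
sum ≈ 0.0760+0.0752+0.0000+0.3450 ≈ 0.4962 m = S ✓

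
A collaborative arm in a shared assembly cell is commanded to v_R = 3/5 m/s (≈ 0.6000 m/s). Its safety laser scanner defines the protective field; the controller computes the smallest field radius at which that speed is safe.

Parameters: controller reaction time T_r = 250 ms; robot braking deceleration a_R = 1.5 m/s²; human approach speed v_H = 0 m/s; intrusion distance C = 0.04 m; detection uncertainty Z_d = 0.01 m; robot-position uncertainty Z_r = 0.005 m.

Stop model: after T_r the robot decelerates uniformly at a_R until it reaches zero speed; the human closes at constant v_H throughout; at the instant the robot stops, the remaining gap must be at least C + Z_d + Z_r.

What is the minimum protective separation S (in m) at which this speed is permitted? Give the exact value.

S_min = 13/40 m = 0.3250 m

stop time T_s = (3/5)/(3/2) = 0.4000 s
robot covers v_R·T_r = 0.6000·0.2500 = 0.1500 m before braking
braking distance = 0.6000²/(2·1.5000) = 0.1200 m
person approaches 0.0000·(0.2500+0.4000) = 0.0000 m
margins: 0.0400+0.0100+0.0050 = 0.0550 m
S_min ≈ 0.1500+0.1200+0.0000+0.0550  ⇒  S_min = 13/40 m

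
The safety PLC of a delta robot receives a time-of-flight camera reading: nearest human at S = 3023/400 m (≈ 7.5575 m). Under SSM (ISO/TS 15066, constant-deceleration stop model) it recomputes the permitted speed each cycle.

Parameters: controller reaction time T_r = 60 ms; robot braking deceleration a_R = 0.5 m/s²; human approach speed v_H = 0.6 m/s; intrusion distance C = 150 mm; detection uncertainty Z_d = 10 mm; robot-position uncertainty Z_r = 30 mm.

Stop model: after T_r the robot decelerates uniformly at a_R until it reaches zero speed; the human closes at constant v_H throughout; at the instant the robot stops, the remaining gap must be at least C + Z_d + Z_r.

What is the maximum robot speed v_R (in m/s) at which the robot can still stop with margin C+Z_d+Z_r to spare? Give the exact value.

v_R_max = 43/20 m/s = 2.1500 m/s

quadratic (1)·v² + (63/50)·v + (-14663/2000) = 0
  disc = (63/50)² − 4·(1)·(-14663/2000) = 19321/625 ; √disc = 139/25
  v_R = (−(63/50) + 139/25) / (2·(1)) = 43/20 m/s
check:
stop time T_s = (43/20)/(1/2) = 4.3000 s
reaction-phase robot travel = 2.1500·0.0600 = 0.1290 m
braking distance = 2.1500²/(2·0.5000) = 4.6225 m
person approaches 0.6000·(0.0600+4.3000) = 2.6160 m
C+Z_d+Z_r = 0.1500+0.0100+0.0300 = 0.1900 m
sum ≈ 0.1290+4.6225+2.6160+0.1900 ≈ 7.5575 m = S ✓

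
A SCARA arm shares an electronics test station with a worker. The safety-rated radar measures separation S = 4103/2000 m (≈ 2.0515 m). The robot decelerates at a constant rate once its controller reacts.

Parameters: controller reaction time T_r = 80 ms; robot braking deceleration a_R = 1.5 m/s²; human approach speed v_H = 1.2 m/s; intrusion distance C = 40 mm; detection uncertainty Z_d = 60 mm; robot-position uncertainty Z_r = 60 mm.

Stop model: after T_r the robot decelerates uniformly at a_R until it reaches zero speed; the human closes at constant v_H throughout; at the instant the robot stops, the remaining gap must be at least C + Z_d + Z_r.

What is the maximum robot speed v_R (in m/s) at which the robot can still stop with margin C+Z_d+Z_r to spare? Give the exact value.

v_R_max = 27/20 m/s = 1.3500 m/s

quadratic (1/3)·v² + (22/25)·v + (-3591/2000) = 0
  disc = (22/25)² − 4·(1/3)·(-3591/2000) = 7921/2500 ; √disc = 89/50
  v_R = (−(22/25) + 89/50) / (2·(1/3)) = 27/20 m/s
check:
T_s = v_R/a_R = (27/20)/(3/2) = 0.9000 s
robot covers v_R·T_r = 1.3500·0.0800 = 0.1080 m before braking
robot covers 1.3500·0.9000 − ½·1.5000·0.9000² = 0.6075 m while stopping
human closes 1.2000·0.9800 = 1.1760 m
residual clearance needed = 0.0400+0.0600+0.0600 = 0.1600 m
sum ≈ 0.1080+0.6075+1.1760+0.1600 ≈ 2.0515 m = S ✓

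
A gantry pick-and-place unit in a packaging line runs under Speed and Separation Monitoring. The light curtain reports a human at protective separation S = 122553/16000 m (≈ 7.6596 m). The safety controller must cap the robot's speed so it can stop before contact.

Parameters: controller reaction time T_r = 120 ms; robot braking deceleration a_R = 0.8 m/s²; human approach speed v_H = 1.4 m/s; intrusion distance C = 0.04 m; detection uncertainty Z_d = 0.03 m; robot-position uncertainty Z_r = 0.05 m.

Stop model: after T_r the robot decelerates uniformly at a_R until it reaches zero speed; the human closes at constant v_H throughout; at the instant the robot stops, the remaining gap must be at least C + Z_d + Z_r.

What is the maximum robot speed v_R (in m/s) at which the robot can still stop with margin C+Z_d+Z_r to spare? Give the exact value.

v_R_max = 9/4 m/s = 2.2500 m/s

collect terms ⇒ (5/8)·v_R² + (187/100)·v_R + (-23589/3200) = 0
  disc = (187/100)² − 4·(5/8)·(-23589/3200) = 3508129/160000 ; √disc = 1873/400
  v_R = (−(187/100) + 1873/400) / (2·(5/8)) = 9/4 m/s
check:
T_s = v_R/a_R = (9/4)/(4/5) = 2.8125 s
robot in T_r: 2.2500·0.1200 = 0.2700 m
robot covers 2.2500·2.8125 − ½·0.8000·2.8125² = 3.1641 m while stopping
human over T_r+T_s: 1.4000·(0.1200+2.8125) = 4.1055 m
C+Z_d+Z_r = 0.0400+0.0300+0.0500 = 0.1200 m
sum ≈ 0.2700+3.1641+4.1055+0.1200 ≈ 7.6596 m = S ✓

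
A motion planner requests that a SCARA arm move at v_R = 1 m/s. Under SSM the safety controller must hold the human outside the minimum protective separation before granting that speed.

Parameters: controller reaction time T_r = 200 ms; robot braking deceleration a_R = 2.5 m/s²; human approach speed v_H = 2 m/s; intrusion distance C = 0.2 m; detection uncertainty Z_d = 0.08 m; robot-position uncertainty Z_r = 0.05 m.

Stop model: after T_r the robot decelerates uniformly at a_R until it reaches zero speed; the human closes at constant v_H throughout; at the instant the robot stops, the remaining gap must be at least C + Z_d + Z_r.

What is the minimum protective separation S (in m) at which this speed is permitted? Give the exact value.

braking lasts T_s = 1/(5/2) = 0.4000 s
robot in T_r: 1.0000·0.2000 = 0.2000 m
robot covers 1.0000·0.4000 − ½·2.5000·0.4000² = 0.2000 m while stopping
human closes 2.0000·0.6000 = 1.2000 m
C+Z_d+Z_r = 0.2000+0.0800+0.0500 = 0.3300 m
S_min ≈ 0.2000+0.2000+1.2000+0.3300  ⇒  S_min = 193/100 m

S_min = 193/100 m = 1.9300 m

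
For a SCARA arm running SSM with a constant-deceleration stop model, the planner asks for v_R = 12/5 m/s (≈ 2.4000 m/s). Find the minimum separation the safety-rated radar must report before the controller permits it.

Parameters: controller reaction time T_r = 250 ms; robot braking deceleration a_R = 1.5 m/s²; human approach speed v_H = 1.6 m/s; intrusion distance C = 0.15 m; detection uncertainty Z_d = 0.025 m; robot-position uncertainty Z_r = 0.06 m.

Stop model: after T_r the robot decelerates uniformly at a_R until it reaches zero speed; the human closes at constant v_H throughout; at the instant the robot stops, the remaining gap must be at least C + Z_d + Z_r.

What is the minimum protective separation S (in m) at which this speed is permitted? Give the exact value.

S_min = 1143/200 m = 5.7150 m

stop time T_s = (12/5)/(3/2) = 1.6000 s
reaction-phase robot travel = 2.4000·0.2500 = 0.6000 m
robot covers 2.4000·1.6000 − ½·1.5000·1.6000² = 1.9200 m while stopping
person approaches 1.6000·(0.2500+1.6000) = 2.9600 m
margins: 0.1500+0.0250+0.0600 = 0.2350 m
S_min ≈ 0.6000+1.9200+2.9600+0.2350  ⇒  S_min = 1143/200 m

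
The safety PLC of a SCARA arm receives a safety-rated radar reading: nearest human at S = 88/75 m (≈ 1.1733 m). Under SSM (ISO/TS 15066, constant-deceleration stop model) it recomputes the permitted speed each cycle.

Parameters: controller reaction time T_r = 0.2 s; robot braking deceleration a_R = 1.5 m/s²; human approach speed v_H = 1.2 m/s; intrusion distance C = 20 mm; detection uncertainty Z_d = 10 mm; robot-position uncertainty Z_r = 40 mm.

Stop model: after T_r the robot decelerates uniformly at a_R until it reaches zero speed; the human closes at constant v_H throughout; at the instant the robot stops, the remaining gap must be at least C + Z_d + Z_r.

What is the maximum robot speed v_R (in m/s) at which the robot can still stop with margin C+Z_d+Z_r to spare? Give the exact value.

collect terms ⇒ (1/3)·v_R² + (1)·v_R + (-259/300) = 0
  disc = (1)² − 4·(1/3)·(-259/300) = 484/225 ; √disc = 22/15
  v_R = (−(1) + 22/15) / (2·(1/3)) = 7/10 m/s
check:
braking lasts T_s = (7/10)/(3/2) = 0.4667 s
reaction-phase robot travel = 0.7000·0.2000 = 0.1400 m
robot covers 0.7000·0.4667 − ½·1.5000·0.4667² = 0.1633 m while stopping
person approaches 1.2000·(0.2000+0.4667) = 0.8000 m
margins: 0.0200+0.0100+0.0400 = 0.0700 m
sum ≈ 0.1400+0.1633+0.8000+0.0700 ≈ 1.1733 m = S ✓

v_R_max = 7/10 m/s = 0.7000 m/s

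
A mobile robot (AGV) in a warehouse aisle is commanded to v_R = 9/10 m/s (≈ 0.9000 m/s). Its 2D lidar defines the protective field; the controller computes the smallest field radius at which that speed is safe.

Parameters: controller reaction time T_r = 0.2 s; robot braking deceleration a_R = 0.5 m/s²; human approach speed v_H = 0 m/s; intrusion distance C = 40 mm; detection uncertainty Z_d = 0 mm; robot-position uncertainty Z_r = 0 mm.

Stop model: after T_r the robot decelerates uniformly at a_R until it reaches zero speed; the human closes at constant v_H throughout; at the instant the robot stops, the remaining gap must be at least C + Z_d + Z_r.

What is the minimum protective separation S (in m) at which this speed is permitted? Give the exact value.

S_min = 103/100 m = 1.0300 m

stop time T_s = (9/10)/(1/2) = 1.8000 s
robot covers v_R·T_r = 0.9000·0.2000 = 0.1800 m before braking
braking distance = 0.9000²/(2·0.5000) = 0.8100 m
human over T_r+T_s: 0.0000·(0.2000+1.8000) = 0.0000 m
residual clearance needed = 0.0400+0.0000+0.0000 = 0.0400 m
S_min ≈ 0.1800+0.8100+0.0000+0.0400  ⇒  S_min = 103/100 m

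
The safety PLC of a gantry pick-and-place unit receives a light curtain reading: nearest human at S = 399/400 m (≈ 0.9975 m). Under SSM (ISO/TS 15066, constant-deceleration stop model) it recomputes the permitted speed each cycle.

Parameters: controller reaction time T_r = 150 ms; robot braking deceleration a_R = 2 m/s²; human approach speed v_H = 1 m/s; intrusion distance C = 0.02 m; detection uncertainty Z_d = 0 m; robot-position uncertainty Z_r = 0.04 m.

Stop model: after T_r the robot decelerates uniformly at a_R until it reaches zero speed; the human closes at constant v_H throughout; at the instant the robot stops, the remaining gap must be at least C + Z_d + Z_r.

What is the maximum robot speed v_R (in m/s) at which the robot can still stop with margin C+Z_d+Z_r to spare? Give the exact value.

collect terms ⇒ (1/4)·v_R² + (13/20)·v_R + (-63/80) = 0
  disc = (13/20)² − 4·(1/4)·(-63/80) = 121/100 ; √disc = 11/10
  v_R = (−(13/20) + 11/10) / (2·(1/4)) = 9/10 m/s
check:
braking lasts T_s = (9/10)/2 = 0.4500 s
robot in T_r: 0.9000·0.1500 = 0.1350 m
braking distance = 0.9000²/(2·2.0000) = 0.2025 m
human closes 1.0000·0.6000 = 0.6000 m
C+Z_d+Z_r = 0.0200+0.0000+0.0400 = 0.0600 m
sum ≈ 0.1350+0.2025+0.6000+0.0600 ≈ 0.9975 m = S ✓

v_R_max = 9/10 m/s = 0.9000 m/s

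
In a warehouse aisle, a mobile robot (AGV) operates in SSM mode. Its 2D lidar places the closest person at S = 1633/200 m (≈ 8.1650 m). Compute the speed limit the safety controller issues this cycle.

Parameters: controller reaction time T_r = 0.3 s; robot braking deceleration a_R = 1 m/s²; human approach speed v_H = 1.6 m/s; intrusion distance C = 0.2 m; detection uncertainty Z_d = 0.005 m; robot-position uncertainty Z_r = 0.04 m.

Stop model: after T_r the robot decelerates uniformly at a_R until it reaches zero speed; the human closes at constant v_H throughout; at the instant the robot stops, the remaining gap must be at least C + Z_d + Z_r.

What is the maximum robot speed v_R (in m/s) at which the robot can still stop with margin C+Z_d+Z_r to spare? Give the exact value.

collect terms ⇒ (1/2)·v_R² + (19/10)·v_R + (-186/25) = 0
  disc = (19/10)² − 4·(1/2)·(-186/25) = 1849/100 ; √disc = 43/10
  v_R = (−(19/10) + 43/10) / (2·(1/2)) = 12/5 m/s
check:
braking lasts T_s = (12/5)/1 = 2.4000 s
reaction-phase robot travel = 2.4000·0.3000 = 0.7200 m
robot under decel: 2.4000²/(2·1.0000) = 2.8800 m
human closes 1.6000·2.7000 = 4.3200 m
C+Z_d+Z_r = 0.2000+0.0050+0.0400 = 0.2450 m
sum ≈ 0.7200+2.8800+4.3200+0.2450 ≈ 8.1650 m = S ✓

v_R_max = 12/5 m/s = 2.4000 m/s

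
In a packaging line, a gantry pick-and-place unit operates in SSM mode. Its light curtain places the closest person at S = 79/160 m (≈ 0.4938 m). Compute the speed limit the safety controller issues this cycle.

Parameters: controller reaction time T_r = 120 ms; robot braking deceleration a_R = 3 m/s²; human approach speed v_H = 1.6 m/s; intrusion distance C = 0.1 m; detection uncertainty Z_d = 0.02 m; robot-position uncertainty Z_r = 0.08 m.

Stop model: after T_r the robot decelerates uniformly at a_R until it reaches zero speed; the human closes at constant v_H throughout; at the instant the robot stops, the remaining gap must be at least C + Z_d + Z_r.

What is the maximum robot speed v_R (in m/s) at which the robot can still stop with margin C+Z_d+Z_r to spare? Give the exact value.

at the boundary: (1/6)·v² + (49/75)·v + (-407/4000) = 0
  disc = (49/75)² − 4·(1/6)·(-407/4000) = 44521/90000 ; √disc = 211/300
  v_R = (−(49/75) + 211/300) / (2·(1/6)) = 3/20 m/s
check:
stop time T_s = (3/20)/3 = 0.0500 s
robot in T_r: 0.1500·0.1200 = 0.0180 m
robot covers 0.1500·0.0500 − ½·3.0000·0.0500² = 0.0037 m while stopping
human over T_r+T_s: 1.6000·(0.1200+0.0500) = 0.2720 m
margins: 0.1000+0.0200+0.0800 = 0.2000 m
sum ≈ 0.0180+0.0037+0.2720+0.2000 ≈ 0.4938 m = S ✓

v_R_max = 3/20 m/s = 0.1500 m/s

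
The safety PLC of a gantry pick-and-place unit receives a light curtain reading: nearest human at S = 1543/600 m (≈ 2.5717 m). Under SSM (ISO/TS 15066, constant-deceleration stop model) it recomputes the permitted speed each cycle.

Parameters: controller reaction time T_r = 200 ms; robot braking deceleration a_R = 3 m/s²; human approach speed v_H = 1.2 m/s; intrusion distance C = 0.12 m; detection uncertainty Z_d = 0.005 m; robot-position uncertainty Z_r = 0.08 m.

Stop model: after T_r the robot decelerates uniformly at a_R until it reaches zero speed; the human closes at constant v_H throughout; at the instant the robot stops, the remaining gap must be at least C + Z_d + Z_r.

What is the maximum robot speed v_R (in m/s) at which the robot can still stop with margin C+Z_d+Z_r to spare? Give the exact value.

v_R_max = 11/5 m/s = 2.2000 m/s

collect terms ⇒ (1/6)·v_R² + (3/5)·v_R + (-319/150) = 0
  disc = (3/5)² − 4·(1/6)·(-319/150) = 16/9 ; √disc = 4/3
  v_R = (−(3/5) + 4/3) / (2·(1/6)) = 11/5 m/s
check:
stop time T_s = (11/5)/3 = 0.7333 s
robot covers v_R·T_r = 2.2000·0.2000 = 0.4400 m before braking
robot under decel: 2.2000²/(2·3.0000) = 0.8067 m
human over T_r+T_s: 1.2000·(0.2000+0.7333) = 1.1200 m
C+Z_d+Z_r = 0.1200+0.0050+0.0800 = 0.2050 m
sum ≈ 0.4400+0.8067+1.1200+0.2050 ≈ 2.5717 m = S ✓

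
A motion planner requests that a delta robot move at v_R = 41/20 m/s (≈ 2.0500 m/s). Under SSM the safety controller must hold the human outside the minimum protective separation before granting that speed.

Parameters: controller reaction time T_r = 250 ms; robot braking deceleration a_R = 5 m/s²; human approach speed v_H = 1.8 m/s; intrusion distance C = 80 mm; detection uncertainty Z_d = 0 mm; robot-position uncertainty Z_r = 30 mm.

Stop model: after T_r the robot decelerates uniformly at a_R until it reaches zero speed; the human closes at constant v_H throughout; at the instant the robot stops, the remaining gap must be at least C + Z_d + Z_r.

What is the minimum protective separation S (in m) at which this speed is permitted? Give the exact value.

S_min = 8923/4000 m = 2.2308 m

stop time T_s = (41/20)/5 = 0.4100 s
robot covers v_R·T_r = 2.0500·0.2500 = 0.5125 m before braking
robot under decel: 2.0500²/(2·5.0000) = 0.4203 m
human over T_r+T_s: 1.8000·(0.2500+0.4100) = 1.1880 m
C+Z_d+Z_r = 0.0800+0.0000+0.0300 = 0.1100 m
S_min ≈ 0.5125+0.4203+1.1880+0.1100  ⇒  S_min = 8923/4000 m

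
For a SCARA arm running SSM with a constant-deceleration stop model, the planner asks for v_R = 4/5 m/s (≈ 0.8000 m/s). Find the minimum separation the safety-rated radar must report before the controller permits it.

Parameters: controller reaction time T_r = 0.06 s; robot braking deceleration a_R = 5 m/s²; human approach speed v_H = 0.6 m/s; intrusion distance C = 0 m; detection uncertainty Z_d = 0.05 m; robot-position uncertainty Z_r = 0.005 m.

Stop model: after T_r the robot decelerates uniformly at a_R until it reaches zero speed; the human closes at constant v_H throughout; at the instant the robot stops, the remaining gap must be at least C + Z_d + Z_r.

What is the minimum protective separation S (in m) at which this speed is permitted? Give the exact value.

S_min = 299/1000 m = 0.2990 m

T_s = v_R/a_R = (4/5)/5 = 0.1600 s
reaction-phase robot travel = 0.8000·0.0600 = 0.0480 m
robot under decel: 0.8000²/(2·5.0000) = 0.0640 m
person approaches 0.6000·(0.0600+0.1600) = 0.1320 m
C+Z_d+Z_r = 0.0000+0.0500+0.0050 = 0.0550 m
S_min ≈ 0.0480+0.0640+0.1320+0.0550  ⇒  S_min = 299/1000 m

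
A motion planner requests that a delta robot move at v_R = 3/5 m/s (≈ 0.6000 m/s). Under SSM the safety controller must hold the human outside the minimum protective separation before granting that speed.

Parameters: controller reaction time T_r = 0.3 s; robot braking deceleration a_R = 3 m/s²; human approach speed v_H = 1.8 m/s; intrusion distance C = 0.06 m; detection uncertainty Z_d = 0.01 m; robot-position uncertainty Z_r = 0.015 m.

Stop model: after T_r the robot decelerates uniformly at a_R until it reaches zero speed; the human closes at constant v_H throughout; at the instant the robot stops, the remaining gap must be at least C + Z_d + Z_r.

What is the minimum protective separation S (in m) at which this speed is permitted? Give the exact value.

S_min = 49/40 m = 1.2250 m

T_s = v_R/a_R = (3/5)/3 = 0.2000 s
reaction-phase robot travel = 0.6000·0.3000 = 0.1800 m
braking distance = 0.6000²/(2·3.0000) = 0.0600 m
person approaches 1.8000·(0.3000+0.2000) = 0.9000 m
margins: 0.0600+0.0100+0.0150 = 0.0850 m
S_min ≈ 0.1800+0.0600+0.9000+0.0850  ⇒  S_min = 49/40 m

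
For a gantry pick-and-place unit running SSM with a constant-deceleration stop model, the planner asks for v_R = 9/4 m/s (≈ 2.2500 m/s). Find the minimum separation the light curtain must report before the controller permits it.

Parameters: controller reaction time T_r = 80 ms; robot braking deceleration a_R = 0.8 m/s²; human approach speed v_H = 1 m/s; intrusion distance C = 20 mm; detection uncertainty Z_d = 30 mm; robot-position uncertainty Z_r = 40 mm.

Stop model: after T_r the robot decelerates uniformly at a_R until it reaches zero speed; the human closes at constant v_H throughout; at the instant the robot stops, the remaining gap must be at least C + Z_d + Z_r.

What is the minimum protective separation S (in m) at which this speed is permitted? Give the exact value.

stop time T_s = (9/4)/(4/5) = 2.8125 s
robot covers v_R·T_r = 2.2500·0.0800 = 0.1800 m before braking
braking distance = 2.2500²/(2·0.8000) = 3.1641 m
human over T_r+T_s: 1.0000·(0.0800+2.8125) = 2.8925 m
residual clearance needed = 0.0200+0.0300+0.0400 = 0.0900 m
S_min ≈ 0.1800+3.1641+2.8925+0.0900  ⇒  S_min = 4049/640 m

S_min = 4049/640 m = 6.3266 m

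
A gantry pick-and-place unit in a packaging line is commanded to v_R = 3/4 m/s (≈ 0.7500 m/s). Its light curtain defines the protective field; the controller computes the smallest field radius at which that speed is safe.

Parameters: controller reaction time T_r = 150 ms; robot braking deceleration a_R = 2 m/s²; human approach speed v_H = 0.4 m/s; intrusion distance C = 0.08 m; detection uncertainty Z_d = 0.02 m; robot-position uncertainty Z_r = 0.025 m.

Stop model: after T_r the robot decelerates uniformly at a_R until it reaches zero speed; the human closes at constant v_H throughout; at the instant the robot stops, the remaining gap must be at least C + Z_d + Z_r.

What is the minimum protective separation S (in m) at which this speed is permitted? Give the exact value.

S_min = 941/1600 m = 0.5881 m

braking lasts T_s = (3/4)/2 = 0.3750 s
reaction-phase robot travel = 0.7500·0.1500 = 0.1125 m
braking distance = 0.7500²/(2·2.0000) = 0.1406 m
person approaches 0.4000·(0.1500+0.3750) = 0.2100 m
margins: 0.0800+0.0200+0.0250 = 0.1250 m
S_min ≈ 0.1125+0.1406+0.2100+0.1250  ⇒  S_min = 941/1600 m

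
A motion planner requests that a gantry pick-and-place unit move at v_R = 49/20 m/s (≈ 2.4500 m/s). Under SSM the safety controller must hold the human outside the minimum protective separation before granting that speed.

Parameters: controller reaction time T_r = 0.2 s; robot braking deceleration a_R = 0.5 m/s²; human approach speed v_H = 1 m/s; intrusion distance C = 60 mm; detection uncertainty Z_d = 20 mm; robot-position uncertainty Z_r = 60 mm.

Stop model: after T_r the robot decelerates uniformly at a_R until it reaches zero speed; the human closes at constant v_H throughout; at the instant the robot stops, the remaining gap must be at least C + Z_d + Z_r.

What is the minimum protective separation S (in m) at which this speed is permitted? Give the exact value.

stop time T_s = (49/20)/(1/2) = 4.9000 s
robot covers v_R·T_r = 2.4500·0.2000 = 0.4900 m before braking
robot covers 2.4500·4.9000 − ½·0.5000·4.9000² = 6.0025 m while stopping
human over T_r+T_s: 1.0000·(0.2000+4.9000) = 5.1000 m
residual clearance needed = 0.0600+0.0200+0.0600 = 0.1400 m
S_min ≈ 0.4900+6.0025+5.1000+0.1400  ⇒  S_min = 4693/400 m

S_min = 4693/400 m = 11.7325 m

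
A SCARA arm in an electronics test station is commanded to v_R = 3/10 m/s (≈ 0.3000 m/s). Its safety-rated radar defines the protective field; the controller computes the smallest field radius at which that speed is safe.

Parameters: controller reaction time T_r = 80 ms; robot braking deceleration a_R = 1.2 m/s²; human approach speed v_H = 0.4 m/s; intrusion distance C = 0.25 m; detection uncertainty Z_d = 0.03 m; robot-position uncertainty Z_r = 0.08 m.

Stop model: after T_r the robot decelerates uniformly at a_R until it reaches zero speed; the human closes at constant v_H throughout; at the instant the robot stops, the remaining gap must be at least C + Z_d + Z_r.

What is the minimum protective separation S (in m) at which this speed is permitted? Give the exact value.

braking lasts T_s = (3/10)/(6/5) = 0.2500 s
robot in T_r: 0.3000·0.0800 = 0.0240 m
robot covers 0.3000·0.2500 − ½·1.2000·0.2500² = 0.0375 m while stopping
human closes 0.4000·0.3300 = 0.1320 m
margins: 0.2500+0.0300+0.0800 = 0.3600 m
S_min ≈ 0.0240+0.0375+0.1320+0.3600  ⇒  S_min = 1107/2000 m

S_min = 1107/2000 m = 0.5535 m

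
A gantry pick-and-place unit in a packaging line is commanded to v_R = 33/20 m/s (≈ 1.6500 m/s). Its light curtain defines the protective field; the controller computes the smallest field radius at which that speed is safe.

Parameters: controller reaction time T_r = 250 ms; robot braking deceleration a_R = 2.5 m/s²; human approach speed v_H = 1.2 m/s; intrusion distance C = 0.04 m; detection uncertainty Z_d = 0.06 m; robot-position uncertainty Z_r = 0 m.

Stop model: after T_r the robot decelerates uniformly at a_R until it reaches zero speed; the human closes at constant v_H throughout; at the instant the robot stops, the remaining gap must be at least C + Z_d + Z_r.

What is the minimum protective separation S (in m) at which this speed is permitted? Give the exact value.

braking lasts T_s = (33/20)/(5/2) = 0.6600 s
reaction-phase robot travel = 1.6500·0.2500 = 0.4125 m
robot covers 1.6500·0.6600 − ½·2.5000·0.6600² = 0.5445 m while stopping
human over T_r+T_s: 1.2000·(0.2500+0.6600) = 1.0920 m
C+Z_d+Z_r = 0.0400+0.0600+0.0000 = 0.1000 m
S_min ≈ 0.4125+0.5445+1.0920+0.1000  ⇒  S_min = 2149/1000 m

S_min = 2149/1000 m = 2.1490 m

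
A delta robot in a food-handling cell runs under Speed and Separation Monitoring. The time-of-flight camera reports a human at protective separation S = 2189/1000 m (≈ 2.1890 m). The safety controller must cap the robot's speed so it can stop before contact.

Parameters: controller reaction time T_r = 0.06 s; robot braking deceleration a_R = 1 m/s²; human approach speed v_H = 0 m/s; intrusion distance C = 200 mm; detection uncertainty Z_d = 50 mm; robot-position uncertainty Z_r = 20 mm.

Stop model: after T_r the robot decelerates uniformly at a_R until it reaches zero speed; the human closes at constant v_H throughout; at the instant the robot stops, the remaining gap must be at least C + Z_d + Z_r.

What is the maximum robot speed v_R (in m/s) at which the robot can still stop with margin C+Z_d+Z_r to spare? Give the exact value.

at the boundary: (1/2)·v² + (3/50)·v + (-1919/1000) = 0
  disc = (3/50)² − 4·(1/2)·(-1919/1000) = 2401/625 ; √disc = 49/25
  v_R = (−(3/50) + 49/25) / (2·(1/2)) = 19/10 m/s
check:
braking lasts T_s = (19/10)/1 = 1.9000 s
robot covers v_R·T_r = 1.9000·0.0600 = 0.1140 m before braking
robot under decel: 1.9000²/(2·1.0000) = 1.8050 m
human closes 0.0000·1.9600 = 0.0000 m
residual clearance needed = 0.2000+0.0500+0.0200 = 0.2700 m
sum ≈ 0.1140+1.8050+0.0000+0.2700 ≈ 2.1890 m = S ✓

v_R_max = 19/10 m/s = 1.9000 m/s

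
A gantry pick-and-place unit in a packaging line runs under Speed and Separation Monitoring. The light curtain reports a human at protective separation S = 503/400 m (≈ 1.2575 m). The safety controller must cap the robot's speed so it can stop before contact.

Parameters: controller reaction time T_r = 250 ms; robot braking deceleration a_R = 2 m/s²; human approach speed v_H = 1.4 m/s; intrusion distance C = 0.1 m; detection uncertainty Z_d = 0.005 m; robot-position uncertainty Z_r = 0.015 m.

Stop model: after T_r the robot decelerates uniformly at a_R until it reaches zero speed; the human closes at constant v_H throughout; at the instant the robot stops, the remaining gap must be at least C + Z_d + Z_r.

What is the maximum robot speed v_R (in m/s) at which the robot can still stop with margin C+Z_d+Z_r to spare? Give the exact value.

at the boundary: (1/4)·v² + (19/20)·v + (-63/80) = 0
  disc = (19/20)² − 4·(1/4)·(-63/80) = 169/100 ; √disc = 13/10
  v_R = (−(19/20) + 13/10) / (2·(1/4)) = 7/10 m/s
check:
T_s = v_R/a_R = (7/10)/2 = 0.3500 s
robot in T_r: 0.7000·0.2500 = 0.1750 m
braking distance = 0.7000²/(2·2.0000) = 0.1225 m
person approaches 1.4000·(0.2500+0.3500) = 0.8400 m
residual clearance needed = 0.1000+0.0050+0.0150 = 0.1200 m
sum ≈ 0.1750+0.1225+0.8400+0.1200 ≈ 1.2575 m = S ✓

v_R_max = 7/10 m/s = 0.7000 m/s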